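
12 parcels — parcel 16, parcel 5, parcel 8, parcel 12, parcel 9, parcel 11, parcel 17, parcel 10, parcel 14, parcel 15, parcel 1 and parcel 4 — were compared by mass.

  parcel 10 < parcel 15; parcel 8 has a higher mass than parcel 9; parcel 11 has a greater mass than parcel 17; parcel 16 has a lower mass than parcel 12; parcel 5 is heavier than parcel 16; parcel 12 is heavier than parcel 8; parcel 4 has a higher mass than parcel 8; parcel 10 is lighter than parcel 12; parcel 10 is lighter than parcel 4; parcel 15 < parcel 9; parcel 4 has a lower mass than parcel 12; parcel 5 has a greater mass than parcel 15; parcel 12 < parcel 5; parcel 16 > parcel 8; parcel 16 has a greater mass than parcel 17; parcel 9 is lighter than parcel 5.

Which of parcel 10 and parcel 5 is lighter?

parcel 10

parcel 10 < parcel 15 and parcel 15 < parcel 9 give parcel 10 < parcel 9.
With parcel 9 < parcel 8: parcel 10 < parcel 15 < parcel 9 < parcel 8.
With parcel 8 < parcel 12: parcel 10 < parcel 15 < parcel 9 < parcel 8 < parcel 12.
Then parcel 12 < parcel 5 extends the chain to parcel 5.
So parcel 10 < parcel 5; parcel 10 is the lighter of the two.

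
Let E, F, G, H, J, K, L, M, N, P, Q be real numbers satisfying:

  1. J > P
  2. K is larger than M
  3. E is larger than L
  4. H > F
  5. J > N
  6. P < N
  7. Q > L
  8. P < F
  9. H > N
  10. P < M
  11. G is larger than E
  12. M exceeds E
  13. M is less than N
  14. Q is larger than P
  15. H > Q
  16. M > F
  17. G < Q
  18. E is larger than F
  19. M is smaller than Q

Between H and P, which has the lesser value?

P

Link the given pairs in sequence: P < F; F < E; E < G; G < Q; Q < H.
Together: P < F < E < G < Q < H.
So P < H; P is the smaller of the two.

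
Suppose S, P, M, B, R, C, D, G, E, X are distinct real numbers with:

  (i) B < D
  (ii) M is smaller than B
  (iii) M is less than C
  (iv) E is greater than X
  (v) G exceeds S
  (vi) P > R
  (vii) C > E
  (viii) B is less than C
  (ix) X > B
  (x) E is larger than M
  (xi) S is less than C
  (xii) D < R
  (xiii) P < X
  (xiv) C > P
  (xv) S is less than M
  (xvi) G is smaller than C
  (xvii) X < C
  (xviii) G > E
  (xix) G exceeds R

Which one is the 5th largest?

P

Piecing the relations together gives one ordering: S < M < B < D < R < P < X < E < G < C.
The 5th largest is P.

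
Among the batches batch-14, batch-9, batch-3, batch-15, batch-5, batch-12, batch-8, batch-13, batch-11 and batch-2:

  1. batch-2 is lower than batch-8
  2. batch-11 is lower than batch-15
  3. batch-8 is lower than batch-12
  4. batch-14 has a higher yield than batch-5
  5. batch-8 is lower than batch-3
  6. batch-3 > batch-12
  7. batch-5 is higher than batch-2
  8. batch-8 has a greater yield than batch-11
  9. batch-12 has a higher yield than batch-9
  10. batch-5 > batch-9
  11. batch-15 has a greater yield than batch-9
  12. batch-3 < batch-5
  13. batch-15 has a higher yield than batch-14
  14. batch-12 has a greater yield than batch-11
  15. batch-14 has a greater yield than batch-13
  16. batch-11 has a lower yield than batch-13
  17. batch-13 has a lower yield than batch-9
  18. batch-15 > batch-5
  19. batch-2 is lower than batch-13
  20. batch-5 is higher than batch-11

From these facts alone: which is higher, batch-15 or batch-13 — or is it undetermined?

Chaining the given relations: batch-13 < batch-9 < batch-12 < batch-3 < batch-5 < batch-14 < batch-15.
So batch-15 is higher.

batch-15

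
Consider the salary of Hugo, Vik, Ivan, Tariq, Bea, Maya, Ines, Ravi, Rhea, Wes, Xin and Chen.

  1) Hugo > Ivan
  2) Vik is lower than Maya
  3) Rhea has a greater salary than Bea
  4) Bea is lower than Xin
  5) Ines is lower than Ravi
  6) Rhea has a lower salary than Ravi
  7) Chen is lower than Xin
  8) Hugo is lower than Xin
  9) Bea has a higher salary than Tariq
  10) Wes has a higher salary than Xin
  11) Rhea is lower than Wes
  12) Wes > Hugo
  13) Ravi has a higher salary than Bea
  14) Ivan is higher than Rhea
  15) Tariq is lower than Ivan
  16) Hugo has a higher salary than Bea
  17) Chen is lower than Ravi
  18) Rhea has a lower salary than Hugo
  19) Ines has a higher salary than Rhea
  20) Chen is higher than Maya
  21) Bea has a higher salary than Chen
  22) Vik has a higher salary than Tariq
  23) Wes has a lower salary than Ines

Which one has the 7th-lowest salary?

Ivan

Chaining the given pairs: Tariq < Vik < Maya < Chen < Bea < Rhea < Ivan < Hugo < Xin < Wes < Ines < Ravi.
The 7th smallest is Ivan.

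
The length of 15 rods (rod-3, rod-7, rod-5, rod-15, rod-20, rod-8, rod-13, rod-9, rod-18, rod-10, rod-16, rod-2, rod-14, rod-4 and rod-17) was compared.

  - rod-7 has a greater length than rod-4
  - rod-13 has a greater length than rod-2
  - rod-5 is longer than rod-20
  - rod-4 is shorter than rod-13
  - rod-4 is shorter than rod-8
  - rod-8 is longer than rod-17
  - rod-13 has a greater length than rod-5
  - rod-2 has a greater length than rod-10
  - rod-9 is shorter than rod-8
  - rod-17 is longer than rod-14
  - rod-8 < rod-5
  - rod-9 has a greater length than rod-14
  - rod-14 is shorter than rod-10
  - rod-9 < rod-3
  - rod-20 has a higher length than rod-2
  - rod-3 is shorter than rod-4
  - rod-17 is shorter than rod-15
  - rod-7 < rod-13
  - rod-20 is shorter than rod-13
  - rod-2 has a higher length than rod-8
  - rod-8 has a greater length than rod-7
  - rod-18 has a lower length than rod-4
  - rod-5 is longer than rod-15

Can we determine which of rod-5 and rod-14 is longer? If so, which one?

rod-5

rod-14 < rod-9 and rod-9 < rod-3 give rod-14 < rod-3.
With rod-3 < rod-4: rod-14 < rod-9 < rod-3 < rod-4.
With rod-4 < rod-7: rod-14 < rod-9 < rod-3 < rod-4 < rod-7.
Then rod-7 < rod-8 extends the chain to rod-8.
Then rod-8 < rod-2 extends the chain to rod-2.
Then rod-2 < rod-20 extends the chain to rod-20.
With rod-20 < rod-5: rod-14 < rod-9 < rod-3 < rod-4 < rod-7 < rod-8 < rod-2 < rod-20 < rod-5.
So rod-5 is longer.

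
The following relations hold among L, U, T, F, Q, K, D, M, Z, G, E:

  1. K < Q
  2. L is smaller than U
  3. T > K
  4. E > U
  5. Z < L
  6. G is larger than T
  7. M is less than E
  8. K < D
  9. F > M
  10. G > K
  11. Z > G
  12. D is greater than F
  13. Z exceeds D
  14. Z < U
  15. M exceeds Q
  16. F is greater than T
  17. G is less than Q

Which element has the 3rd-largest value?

Piecing the relations together gives one ordering: K < T < G < Q < M < F < D < Z < L < U < E.
Counting 3 from the largest end gives L.

L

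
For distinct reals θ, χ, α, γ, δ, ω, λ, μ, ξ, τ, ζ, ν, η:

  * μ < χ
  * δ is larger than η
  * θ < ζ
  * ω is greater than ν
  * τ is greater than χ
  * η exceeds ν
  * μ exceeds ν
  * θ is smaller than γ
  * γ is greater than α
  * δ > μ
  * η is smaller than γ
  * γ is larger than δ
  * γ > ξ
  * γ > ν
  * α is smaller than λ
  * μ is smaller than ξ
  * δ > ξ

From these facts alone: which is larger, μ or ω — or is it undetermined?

undetermined

Following every chain through μ: above μ we get ξ, δ, χ, τ, γ; below μ we get ν.
ω is not reached, and no chain runs the other way from ω to μ.
So the given relations leave the order of μ and ω undetermined.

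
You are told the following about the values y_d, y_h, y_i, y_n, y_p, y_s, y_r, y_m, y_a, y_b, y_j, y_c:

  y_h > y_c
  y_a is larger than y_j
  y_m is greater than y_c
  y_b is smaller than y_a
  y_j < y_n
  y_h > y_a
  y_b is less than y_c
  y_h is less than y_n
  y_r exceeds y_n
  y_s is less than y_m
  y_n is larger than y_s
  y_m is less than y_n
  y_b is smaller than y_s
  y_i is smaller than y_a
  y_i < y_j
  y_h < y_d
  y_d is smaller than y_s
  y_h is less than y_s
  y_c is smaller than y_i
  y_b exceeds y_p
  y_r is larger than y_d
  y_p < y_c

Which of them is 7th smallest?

Piecing the relations together gives one ordering: y_p < y_b < y_c < y_i < y_j < y_a < y_h < y_d < y_s < y_m < y_n < y_r.
The 7th smallest is y_h.

y_h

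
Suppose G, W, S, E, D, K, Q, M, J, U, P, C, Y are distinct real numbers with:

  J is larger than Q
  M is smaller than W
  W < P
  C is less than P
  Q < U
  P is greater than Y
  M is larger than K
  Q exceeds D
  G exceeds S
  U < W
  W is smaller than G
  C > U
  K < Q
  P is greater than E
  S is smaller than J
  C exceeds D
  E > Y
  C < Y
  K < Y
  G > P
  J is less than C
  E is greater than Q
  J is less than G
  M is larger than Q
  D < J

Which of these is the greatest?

D is not greatest since D < Q; K is not greatest since K < Q; Q is not greatest since Q < M; U is not greatest since U < C; M is not greatest since M < W; S is not greatest since S < J; J is not greatest since J < G; C is not greatest since C < P; Y is not greatest since Y < E; E is not greatest since E < P; W is not greatest since W < G; P is not greatest since P < G.
Only G has nothing above it, so G is the greatest.

G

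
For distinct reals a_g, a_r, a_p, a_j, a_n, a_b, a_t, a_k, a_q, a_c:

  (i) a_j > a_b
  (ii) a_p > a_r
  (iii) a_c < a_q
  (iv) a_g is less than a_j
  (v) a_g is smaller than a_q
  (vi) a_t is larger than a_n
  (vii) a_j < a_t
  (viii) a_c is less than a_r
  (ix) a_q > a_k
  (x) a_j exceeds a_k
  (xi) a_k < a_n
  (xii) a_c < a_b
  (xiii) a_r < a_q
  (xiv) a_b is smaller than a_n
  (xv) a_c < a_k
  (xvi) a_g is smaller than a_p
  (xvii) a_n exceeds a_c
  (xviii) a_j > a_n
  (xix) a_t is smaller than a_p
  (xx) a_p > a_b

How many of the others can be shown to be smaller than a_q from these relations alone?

From a_q the given relations immediately reach a_c, a_k, a_g, a_r.
No other element is forced below a_q by the given relations, so the count is 4.

4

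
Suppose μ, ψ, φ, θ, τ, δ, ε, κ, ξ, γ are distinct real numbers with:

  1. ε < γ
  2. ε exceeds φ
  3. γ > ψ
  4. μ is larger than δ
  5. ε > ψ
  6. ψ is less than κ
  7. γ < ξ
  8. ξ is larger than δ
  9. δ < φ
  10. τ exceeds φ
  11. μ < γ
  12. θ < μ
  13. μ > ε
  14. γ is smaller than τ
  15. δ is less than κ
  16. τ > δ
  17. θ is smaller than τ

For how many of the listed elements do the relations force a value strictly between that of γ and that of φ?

Chaining upward from φ reaches: ε, μ, ξ, τ.
Chaining downward from γ reaches: θ, ψ, δ, ε, μ.
Strictly between φ and γ are those in both lists: ε, μ — 2 elements.

2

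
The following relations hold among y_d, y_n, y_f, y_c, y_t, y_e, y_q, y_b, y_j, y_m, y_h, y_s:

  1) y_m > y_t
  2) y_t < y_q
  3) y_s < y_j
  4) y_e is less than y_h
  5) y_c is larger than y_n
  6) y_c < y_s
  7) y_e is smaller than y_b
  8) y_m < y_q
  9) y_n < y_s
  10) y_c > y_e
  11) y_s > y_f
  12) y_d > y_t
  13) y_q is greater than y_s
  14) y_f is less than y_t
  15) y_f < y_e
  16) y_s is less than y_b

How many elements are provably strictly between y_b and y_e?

The relations place y_e below y_b. An element lies strictly between them when it is forced above y_e and also forced below y_b.
Above y_e: {y_c, y_s, y_q, y_h, y_j}. Below y_b: {y_f, y_n, y_c, y_s}.
Intersection: {y_c, y_s} — 2.

2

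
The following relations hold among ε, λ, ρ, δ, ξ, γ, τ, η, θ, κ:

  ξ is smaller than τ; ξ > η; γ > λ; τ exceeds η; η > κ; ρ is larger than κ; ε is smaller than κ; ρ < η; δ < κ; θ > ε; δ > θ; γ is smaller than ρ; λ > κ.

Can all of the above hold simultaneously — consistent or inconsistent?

consistent

Every relation is compatible with ε < θ < δ < κ < λ < γ < ρ < η < ξ < τ; the set is consistent.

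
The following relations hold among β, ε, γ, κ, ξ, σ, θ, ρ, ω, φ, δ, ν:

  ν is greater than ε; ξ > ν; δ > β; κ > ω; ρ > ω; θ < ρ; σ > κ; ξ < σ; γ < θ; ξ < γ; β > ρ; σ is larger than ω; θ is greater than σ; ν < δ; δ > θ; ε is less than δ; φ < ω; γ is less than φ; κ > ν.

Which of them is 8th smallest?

The consecutive relations fix a unique order: ε < ν < ξ < γ < φ < ω < κ < σ < θ < ρ < β < δ.
Counting 8 from the smallest end gives σ.

σ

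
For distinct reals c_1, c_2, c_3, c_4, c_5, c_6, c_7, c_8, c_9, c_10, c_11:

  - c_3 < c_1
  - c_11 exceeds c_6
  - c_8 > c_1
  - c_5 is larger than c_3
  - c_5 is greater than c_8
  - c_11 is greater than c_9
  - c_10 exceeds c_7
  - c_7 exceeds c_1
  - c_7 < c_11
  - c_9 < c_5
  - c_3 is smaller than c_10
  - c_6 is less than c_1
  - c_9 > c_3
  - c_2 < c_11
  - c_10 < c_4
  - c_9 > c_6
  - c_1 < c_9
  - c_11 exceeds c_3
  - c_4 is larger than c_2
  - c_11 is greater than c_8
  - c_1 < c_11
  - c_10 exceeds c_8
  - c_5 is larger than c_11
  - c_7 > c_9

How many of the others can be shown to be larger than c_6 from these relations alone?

8

The elements the relations force above c_6 are c_1, c_9, c_8, c_7, c_11, c_10, c_4, c_5 — no chain reaches any other.
That is 8.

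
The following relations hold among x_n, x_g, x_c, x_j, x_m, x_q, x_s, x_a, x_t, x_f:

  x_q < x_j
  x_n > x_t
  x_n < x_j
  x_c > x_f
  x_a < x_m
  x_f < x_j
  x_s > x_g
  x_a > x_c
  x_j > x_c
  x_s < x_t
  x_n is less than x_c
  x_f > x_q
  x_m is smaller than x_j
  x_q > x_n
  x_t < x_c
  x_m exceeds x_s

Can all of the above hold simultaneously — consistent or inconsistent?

consistent

Every relation is compatible with x_g < x_s < x_t < x_n < x_q < x_f < x_c < x_a < x_m < x_j; the set is consistent.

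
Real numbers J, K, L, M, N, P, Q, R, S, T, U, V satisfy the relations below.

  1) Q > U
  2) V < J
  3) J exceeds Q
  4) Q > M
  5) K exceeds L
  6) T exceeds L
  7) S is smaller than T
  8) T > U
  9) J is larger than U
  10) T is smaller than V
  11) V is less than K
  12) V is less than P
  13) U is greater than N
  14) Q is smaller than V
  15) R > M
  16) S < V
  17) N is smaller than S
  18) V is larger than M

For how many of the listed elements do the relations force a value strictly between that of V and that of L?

1

Chaining upward from L reaches: T, J, P, K.
Chaining downward from V reaches: N, S, M, U, T, Q.
Strictly between L and V are those in both lists: T — 1 element.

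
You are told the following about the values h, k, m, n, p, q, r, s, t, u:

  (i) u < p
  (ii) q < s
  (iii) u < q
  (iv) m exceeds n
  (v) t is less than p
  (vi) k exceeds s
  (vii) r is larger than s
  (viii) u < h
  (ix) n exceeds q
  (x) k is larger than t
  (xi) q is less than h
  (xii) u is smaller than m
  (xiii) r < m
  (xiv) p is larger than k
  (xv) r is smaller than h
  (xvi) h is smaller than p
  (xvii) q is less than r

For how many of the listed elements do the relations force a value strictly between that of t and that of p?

The relations place t below p. An element lies strictly between them when it is forced above t and also forced below p.
Above t: {k}. Below p: {u, q, s, k, r, h}.
Intersection: {k} — 1.

1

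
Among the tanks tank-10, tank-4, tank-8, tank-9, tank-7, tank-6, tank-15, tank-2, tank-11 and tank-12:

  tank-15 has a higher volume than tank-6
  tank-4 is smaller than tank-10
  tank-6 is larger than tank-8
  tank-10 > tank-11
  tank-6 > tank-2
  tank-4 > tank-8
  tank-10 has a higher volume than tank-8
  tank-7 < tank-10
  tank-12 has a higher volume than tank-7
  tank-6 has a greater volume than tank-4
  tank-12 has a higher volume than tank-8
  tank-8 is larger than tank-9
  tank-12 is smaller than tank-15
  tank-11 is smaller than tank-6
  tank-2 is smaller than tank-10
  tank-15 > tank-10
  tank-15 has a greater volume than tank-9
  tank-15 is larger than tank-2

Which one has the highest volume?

tank-15

Chaining downward from tank-15: directly below it, tank-9, tank-2, tank-6, tank-10, tank-12; then tank-8, tank-4, tank-11, tank-7.
That covers every other element, and nothing is given above tank-15, so tank-15 is the highest volume.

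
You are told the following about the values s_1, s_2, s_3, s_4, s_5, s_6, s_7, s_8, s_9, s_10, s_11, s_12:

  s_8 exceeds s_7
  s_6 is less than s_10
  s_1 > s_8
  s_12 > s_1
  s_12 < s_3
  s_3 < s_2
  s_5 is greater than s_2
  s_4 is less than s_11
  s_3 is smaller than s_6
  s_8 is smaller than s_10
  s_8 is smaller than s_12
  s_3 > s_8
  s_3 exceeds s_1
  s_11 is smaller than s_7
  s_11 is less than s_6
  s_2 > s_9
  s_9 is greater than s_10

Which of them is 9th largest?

s_8

The consecutive relations fix a unique order: s_4 < s_11 < s_7 < s_8 < s_1 < s_12 < s_3 < s_6 < s_10 < s_9 < s_2 < s_5.
Counting 9 from the largest end gives s_8.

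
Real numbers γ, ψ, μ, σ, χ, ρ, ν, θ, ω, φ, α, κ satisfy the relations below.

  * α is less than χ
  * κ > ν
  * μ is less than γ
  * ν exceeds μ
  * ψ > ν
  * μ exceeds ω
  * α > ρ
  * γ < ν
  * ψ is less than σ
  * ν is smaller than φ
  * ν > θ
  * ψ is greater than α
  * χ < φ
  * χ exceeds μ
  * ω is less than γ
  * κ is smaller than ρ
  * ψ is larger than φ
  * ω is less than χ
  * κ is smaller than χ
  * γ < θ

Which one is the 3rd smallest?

γ

Piecing the relations together gives one ordering: ω < μ < γ < θ < ν < κ < ρ < α < χ < φ < ψ < σ.
The 3rd smallest is γ.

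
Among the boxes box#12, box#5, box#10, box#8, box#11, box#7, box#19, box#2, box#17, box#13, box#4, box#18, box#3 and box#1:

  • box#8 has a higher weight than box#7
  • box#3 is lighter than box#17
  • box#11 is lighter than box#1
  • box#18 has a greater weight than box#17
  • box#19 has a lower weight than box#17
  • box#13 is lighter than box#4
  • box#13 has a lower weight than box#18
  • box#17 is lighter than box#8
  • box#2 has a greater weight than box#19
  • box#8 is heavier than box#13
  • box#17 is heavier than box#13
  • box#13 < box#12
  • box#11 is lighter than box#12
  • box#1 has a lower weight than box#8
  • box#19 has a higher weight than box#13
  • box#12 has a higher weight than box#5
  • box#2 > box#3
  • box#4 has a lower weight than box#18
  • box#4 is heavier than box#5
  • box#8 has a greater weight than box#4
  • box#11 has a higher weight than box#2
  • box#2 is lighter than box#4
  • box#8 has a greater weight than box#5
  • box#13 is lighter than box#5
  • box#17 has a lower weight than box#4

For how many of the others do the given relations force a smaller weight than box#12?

The elements the relations force below box#12 are box#13, box#3, box#19, box#2, box#5, box#11 — no chain reaches any other.
That is 6.

6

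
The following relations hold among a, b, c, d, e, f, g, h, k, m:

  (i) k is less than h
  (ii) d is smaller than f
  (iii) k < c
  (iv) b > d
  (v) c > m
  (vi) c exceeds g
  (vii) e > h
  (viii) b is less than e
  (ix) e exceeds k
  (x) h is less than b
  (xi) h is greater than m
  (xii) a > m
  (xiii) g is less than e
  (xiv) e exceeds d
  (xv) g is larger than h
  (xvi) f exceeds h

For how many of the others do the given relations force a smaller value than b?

4

From b the given relations immediately reach d, h.
From those, m, k — 4 in total.
No other element is forced below b by the given relations, so the count is 4.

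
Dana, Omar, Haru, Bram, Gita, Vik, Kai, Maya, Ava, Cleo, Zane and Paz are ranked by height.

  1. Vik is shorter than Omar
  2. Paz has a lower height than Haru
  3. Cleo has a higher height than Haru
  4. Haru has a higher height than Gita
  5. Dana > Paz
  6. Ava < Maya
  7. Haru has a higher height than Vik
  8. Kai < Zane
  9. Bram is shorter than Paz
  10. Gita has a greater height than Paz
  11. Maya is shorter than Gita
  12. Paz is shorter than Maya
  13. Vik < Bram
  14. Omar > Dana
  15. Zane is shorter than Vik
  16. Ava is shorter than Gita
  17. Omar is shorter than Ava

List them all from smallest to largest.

The consecutive links are each given: Kai < Zane; Zane < Vik; Vik < Bram; Bram < Paz; Paz < Dana; Dana < Omar; Omar < Ava; Ava < Maya; Maya < Gita; Gita < Haru; Haru < Cleo.

Kai < Zane < Vik < Bram < Paz < Dana < Omar < Ava < Maya < Gita < Haru < Cleo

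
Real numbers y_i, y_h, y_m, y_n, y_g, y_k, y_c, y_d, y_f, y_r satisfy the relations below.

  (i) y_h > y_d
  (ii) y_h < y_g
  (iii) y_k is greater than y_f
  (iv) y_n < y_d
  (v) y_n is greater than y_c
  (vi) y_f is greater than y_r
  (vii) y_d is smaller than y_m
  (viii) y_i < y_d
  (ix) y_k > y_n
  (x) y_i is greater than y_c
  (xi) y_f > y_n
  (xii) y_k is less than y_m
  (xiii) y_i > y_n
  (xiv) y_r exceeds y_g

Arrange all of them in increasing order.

y_c < y_n < y_i < y_d < y_h < y_g < y_r < y_f < y_k < y_m

Each adjacent pair is fixed by a given relation: y_c < y_n; y_n < y_i; y_i < y_d; y_d < y_h; y_h < y_g; y_g < y_r; y_r < y_f; y_f < y_k; y_k < y_m. Chaining them end to end gives the full order.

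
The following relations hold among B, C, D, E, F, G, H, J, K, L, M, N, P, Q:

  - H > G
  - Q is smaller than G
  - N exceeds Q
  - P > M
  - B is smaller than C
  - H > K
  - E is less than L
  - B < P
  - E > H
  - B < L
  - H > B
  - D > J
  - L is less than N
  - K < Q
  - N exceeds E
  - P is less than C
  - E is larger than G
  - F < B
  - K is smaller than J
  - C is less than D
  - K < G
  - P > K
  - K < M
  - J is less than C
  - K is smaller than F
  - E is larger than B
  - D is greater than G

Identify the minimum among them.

K

Chaining upward from K: directly above it, F, Q, J, M, G, H, P; then B, E, C, D, N; then L.
That covers every other element, and nothing is given below K, so K is the minimum.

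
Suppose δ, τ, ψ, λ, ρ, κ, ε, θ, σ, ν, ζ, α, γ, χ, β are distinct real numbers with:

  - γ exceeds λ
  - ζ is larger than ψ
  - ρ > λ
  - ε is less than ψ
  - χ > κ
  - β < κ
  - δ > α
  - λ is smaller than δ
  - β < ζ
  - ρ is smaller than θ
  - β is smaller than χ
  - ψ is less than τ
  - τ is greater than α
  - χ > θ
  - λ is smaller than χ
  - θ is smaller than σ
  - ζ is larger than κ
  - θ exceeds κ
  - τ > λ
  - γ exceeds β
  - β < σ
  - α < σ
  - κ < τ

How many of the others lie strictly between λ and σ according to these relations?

The relations place λ below σ. An element lies strictly between them when it is forced above λ and also forced below σ.
Above λ: {ρ, θ, τ, γ, δ, χ}. Below σ: {β, κ, ρ, θ, α}.
Intersection: {ρ, θ} — 2.

2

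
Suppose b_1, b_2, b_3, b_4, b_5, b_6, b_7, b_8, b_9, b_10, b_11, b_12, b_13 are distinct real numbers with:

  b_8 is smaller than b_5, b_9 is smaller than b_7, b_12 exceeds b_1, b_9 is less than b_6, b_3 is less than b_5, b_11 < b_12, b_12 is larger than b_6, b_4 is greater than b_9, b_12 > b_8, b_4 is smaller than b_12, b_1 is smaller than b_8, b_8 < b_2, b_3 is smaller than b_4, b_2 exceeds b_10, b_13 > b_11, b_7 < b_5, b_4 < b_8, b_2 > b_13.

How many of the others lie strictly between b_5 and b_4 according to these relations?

1

The relations place b_4 below b_5. An element lies strictly between them when it is forced above b_4 and also forced below b_5.
Above b_4: {b_8, b_12, b_2}. Below b_5: {b_1, b_3, b_9, b_8, b_7}.
Intersection: {b_8} — 1.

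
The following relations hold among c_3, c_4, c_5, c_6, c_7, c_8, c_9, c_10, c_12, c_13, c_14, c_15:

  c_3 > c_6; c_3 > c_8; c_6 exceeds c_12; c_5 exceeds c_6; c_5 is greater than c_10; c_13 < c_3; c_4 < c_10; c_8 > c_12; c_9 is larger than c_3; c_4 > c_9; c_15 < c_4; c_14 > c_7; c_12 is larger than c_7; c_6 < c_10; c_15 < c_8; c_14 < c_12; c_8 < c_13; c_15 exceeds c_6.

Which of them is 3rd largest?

Piecing the relations together gives one ordering: c_7 < c_14 < c_12 < c_6 < c_15 < c_8 < c_13 < c_3 < c_9 < c_4 < c_10 < c_5.
The 3rd largest is c_4.

c_4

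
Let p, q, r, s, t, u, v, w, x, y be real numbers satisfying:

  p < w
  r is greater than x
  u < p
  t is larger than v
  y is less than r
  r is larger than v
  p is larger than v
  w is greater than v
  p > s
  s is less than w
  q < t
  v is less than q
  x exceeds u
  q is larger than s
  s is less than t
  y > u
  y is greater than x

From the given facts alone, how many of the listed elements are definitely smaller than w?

From w the given relations immediately reach v, s, p.
From those, u — 4 in total.
Nothing else is reachable below w; 4 in all.

4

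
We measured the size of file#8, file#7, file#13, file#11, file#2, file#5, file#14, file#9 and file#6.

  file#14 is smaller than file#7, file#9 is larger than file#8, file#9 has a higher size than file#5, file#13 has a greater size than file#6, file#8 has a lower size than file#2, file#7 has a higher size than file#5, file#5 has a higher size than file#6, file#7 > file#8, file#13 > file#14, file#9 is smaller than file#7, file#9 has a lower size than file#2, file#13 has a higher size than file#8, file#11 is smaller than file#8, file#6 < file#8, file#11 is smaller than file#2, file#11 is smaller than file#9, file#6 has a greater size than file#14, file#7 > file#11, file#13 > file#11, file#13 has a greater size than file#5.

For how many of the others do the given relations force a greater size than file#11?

5

Directly above file#11: file#8, file#9, file#7, file#2, file#13.
Nothing else is reachable above file#11; 5 in all.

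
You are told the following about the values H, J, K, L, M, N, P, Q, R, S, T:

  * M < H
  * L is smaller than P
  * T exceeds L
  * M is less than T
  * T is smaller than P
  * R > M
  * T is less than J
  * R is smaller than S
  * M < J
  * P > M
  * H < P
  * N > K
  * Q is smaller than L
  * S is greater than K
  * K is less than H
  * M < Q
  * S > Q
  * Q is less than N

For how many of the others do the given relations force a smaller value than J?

From J the given relations immediately reach M, T.
From those, L — 3 in total.
From those, Q — 4 in total.
No other element is forced below J by the given relations, so the count is 4.

4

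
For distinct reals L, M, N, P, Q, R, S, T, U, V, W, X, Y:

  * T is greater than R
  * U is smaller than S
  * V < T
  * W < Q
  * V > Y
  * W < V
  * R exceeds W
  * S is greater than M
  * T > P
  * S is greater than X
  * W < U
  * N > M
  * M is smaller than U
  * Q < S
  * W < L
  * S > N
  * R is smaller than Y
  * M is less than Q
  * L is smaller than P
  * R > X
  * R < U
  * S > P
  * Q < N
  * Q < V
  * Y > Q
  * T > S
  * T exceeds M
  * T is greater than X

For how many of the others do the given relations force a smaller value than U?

Directly below U: M, W, R.
One step further: X (4 so far).
No other element is forced below U by the given relations, so the count is 4.

4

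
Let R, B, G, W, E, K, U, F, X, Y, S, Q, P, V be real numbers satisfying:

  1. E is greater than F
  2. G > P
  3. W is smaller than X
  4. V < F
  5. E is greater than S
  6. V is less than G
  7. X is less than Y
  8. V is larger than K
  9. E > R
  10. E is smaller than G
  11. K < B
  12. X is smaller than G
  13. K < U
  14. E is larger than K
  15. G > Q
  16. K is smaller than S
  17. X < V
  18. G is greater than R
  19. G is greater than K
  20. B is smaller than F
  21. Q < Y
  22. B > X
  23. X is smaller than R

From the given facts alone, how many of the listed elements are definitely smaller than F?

5

Directly below F: V, B.
One step further: K, X (4 so far).
One step further: W (5 so far).
No other element is forced below F by the given relations, so the count is 5.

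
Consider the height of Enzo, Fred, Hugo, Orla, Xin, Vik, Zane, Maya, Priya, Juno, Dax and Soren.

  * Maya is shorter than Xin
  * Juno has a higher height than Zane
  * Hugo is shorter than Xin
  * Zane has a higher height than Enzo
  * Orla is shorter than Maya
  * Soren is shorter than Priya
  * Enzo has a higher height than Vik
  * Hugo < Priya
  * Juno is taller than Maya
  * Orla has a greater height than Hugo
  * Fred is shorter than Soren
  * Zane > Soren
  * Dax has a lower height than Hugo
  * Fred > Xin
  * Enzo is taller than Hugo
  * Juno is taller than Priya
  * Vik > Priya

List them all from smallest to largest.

Dax < Hugo < Orla < Maya < Xin < Fred < Soren < Priya < Vik < Enzo < Zane < Juno

Each adjacent pair is fixed by a given relation: Dax < Hugo; Hugo < Orla; Orla < Maya; Maya < Xin; Xin < Fred; Fred < Soren; Soren < Priya; Priya < Vik; Vik < Enzo; Enzo < Zane; Zane < Juno. Chaining them end to end gives the full order.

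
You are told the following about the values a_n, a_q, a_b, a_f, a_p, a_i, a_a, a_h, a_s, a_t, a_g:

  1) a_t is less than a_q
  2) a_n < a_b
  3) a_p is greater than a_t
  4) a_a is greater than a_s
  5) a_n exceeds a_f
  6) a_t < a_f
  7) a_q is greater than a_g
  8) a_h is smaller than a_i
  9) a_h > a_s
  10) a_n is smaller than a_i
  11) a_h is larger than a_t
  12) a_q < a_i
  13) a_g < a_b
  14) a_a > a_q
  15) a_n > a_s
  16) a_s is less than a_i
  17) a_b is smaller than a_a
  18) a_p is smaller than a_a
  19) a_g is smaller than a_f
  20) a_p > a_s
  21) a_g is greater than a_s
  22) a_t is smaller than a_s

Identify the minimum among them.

a_s is not least since a_t < a_s; a_g is not least since a_s < a_g; a_q is not least since a_t < a_q; a_p is not least since a_t < a_p; a_h is not least since a_t < a_h; a_f is not least since a_t < a_f; a_n is not least since a_f < a_n; a_b is not least since a_g < a_b; a_a is not least since a_p < a_a; a_i is not least since a_q < a_i.
Only a_t has nothing below it, so a_t is the minimum.

a_t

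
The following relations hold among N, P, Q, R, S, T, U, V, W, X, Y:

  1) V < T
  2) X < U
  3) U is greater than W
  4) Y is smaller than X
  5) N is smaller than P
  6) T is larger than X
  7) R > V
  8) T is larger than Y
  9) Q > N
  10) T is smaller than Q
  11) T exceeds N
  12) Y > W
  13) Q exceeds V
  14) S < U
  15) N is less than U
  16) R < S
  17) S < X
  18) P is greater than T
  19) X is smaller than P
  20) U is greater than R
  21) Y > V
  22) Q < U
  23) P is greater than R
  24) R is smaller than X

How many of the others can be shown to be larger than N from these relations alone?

4

The elements the relations force above N are T, Q, U, P — no chain reaches any other.
That is 4.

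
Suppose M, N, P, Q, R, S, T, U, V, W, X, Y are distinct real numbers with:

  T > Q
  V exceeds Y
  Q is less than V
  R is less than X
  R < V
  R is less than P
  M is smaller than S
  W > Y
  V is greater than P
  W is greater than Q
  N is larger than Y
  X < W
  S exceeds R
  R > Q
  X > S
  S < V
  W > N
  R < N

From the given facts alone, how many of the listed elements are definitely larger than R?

From R the given relations immediately reach N, S, P, V, X.
From those, W — 6 in total.
No other element is forced above R by the given relations, so the count is 6.

6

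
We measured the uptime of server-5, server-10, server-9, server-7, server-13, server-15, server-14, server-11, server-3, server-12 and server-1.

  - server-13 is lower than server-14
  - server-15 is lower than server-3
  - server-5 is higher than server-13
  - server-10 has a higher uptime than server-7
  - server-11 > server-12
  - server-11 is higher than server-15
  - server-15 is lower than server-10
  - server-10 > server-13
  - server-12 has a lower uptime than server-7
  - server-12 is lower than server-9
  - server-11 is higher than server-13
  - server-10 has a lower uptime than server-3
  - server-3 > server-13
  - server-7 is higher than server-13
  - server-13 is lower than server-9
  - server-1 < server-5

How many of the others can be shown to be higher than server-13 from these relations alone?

7

The elements the relations force above server-13 are server-14, server-7, server-5, server-9, server-10, server-11, server-3 — no chain reaches any other.
That is 7.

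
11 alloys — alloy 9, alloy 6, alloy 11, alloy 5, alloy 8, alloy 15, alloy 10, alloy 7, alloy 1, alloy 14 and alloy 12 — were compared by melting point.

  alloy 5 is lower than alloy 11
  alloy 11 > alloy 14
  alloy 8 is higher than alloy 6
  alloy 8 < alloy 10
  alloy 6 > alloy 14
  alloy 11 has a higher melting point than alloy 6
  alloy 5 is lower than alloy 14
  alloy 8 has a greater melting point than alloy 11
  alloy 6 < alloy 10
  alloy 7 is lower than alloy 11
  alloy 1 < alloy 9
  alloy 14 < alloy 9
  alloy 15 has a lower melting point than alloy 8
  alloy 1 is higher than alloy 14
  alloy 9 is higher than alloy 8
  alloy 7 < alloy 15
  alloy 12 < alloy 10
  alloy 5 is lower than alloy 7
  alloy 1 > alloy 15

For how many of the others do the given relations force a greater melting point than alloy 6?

4

From alloy 6 the given relations immediately reach alloy 11, alloy 8, alloy 10.
From those, alloy 9 — 4 in total.
No other element is forced above alloy 6 by the given relations, so the count is 4.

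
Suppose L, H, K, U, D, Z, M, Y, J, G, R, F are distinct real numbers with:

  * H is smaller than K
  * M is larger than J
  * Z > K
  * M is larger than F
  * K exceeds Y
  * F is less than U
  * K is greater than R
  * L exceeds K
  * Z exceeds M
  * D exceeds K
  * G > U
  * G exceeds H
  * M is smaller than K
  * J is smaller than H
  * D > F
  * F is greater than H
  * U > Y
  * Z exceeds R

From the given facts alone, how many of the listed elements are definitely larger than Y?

6

Directly above Y: U, K.
One step further: Z, L, G, D (6 so far).
Nothing else is reachable above Y; 6 in all.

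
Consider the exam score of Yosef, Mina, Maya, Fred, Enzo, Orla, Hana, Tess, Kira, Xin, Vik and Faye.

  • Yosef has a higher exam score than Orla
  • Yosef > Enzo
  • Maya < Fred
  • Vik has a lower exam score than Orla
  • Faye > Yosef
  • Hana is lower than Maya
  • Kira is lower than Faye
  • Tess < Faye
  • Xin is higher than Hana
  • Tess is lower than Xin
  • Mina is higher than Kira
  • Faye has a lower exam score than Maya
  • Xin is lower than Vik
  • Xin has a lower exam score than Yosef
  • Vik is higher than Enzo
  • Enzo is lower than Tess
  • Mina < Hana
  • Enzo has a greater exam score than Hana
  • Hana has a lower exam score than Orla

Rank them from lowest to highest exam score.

Kira < Mina < Hana < Enzo < Tess < Xin < Vik < Orla < Yosef < Faye < Maya < Fred

Nothing is placed below Kira, so it is least; from there Kira < Mina; Mina < Hana; Hana < Enzo; Enzo < Tess; Tess < Xin; Xin < Vik; Vik < Orla; Orla < Yosef; Yosef < Faye; Faye < Maya; Maya < Fred, each given directly.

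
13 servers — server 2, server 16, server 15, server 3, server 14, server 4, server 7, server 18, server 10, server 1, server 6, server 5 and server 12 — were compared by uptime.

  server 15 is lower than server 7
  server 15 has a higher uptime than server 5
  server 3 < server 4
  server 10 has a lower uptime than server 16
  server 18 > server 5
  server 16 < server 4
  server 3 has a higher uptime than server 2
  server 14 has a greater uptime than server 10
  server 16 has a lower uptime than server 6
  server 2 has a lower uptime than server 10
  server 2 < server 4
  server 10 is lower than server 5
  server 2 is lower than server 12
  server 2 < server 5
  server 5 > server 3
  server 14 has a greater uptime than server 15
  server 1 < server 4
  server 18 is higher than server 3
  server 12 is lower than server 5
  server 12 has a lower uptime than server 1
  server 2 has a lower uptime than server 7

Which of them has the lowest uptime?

server 2

Chaining upward from server 2: directly above it, server 10, server 12, server 3, server 5, server 7, server 4; then server 16, server 1, server 15, server 14, server 18; then server 6.
That covers every other element, and nothing is given below server 2, so server 2 is the lowest uptime.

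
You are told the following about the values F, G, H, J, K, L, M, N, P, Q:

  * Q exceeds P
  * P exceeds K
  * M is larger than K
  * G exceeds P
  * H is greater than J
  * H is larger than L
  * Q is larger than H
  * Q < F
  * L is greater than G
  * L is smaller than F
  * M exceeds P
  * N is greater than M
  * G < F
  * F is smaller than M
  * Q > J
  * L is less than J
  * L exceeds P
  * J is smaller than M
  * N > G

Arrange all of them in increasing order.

K < P < G < L < J < H < Q < F < M < N

Nothing is placed below K, so it is least; from there K < P; P < G; G < L; L < J; J < H; H < Q; Q < F; F < M; M < N, each given directly.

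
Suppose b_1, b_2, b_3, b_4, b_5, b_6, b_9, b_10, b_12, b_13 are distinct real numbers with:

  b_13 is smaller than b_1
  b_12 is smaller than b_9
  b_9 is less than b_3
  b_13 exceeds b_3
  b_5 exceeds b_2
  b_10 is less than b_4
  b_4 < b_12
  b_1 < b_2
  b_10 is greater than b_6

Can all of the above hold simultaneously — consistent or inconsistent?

Every relation is compatible with b_6 < b_10 < b_4 < b_12 < b_9 < b_3 < b_13 < b_1 < b_2 < b_5; the set is consistent.

consistent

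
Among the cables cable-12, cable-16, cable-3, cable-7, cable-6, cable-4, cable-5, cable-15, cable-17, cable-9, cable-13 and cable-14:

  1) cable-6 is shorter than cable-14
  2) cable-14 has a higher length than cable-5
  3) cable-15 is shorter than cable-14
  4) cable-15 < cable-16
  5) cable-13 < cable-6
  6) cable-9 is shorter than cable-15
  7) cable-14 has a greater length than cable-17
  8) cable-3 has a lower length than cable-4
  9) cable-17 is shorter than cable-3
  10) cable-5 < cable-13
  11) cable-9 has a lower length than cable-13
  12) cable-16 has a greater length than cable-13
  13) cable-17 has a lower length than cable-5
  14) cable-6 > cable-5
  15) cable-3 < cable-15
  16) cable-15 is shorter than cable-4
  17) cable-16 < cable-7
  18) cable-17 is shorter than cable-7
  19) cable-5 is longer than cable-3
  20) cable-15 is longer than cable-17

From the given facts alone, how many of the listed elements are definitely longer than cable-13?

The elements the relations force above cable-13 are cable-6, cable-14, cable-16, cable-7 — no chain reaches any other.
That is 4.

4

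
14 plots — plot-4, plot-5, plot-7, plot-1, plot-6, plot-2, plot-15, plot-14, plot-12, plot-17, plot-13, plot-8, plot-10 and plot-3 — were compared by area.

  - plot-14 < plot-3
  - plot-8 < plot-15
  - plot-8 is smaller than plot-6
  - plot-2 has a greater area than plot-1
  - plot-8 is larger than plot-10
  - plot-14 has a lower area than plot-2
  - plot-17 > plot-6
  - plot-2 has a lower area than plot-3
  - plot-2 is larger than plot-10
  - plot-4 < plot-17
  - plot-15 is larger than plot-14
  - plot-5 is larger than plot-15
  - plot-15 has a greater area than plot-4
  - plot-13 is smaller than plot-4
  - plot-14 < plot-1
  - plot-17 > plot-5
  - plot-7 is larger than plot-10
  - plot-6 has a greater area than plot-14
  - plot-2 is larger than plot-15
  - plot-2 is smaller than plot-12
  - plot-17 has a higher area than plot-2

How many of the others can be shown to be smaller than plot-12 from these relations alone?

The elements the relations force below plot-12 are plot-10, plot-8, plot-14, plot-13, plot-1, plot-4, plot-15, plot-2 — no chain reaches any other.
That is 8.

8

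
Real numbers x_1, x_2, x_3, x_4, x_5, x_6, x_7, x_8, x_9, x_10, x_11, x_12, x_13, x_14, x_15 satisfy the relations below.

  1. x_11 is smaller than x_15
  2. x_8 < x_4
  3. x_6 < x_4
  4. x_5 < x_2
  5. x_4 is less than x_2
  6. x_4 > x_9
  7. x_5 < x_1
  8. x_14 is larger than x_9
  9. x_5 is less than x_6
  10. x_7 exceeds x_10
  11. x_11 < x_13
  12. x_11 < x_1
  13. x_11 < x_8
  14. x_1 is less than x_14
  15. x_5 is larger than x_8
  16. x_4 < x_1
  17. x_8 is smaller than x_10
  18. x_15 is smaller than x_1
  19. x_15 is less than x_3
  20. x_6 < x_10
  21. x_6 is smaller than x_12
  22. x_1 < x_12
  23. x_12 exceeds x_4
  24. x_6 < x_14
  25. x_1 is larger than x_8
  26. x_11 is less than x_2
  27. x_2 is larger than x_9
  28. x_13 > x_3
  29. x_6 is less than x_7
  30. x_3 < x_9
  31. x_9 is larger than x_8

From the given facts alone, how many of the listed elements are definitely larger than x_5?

The elements the relations force above x_5 are x_6, x_10, x_4, x_2, x_1, x_12, x_14, x_7 — no chain reaches any other.
That is 8.

8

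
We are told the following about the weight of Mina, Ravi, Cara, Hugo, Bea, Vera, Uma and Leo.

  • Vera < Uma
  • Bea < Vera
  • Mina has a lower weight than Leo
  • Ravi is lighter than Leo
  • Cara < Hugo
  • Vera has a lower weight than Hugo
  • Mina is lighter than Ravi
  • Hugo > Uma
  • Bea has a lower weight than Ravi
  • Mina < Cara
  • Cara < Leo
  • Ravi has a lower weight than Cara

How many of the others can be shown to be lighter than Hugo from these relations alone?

6

Directly below Hugo: Vera, Uma, Cara.
One step further: Bea, Mina, Ravi (6 so far).
Nothing else is reachable below Hugo; 6 in all.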